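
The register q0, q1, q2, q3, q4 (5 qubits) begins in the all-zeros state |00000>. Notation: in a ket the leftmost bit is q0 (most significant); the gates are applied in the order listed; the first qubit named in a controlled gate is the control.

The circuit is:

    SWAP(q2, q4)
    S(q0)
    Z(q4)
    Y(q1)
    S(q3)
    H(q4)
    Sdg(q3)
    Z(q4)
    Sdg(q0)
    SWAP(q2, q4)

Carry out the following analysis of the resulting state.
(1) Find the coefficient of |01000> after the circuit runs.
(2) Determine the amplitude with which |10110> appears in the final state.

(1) |01000> carries amplitude sqrt(2)*I/2 in the final state.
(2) |10110> carries amplitude 0 in the final state.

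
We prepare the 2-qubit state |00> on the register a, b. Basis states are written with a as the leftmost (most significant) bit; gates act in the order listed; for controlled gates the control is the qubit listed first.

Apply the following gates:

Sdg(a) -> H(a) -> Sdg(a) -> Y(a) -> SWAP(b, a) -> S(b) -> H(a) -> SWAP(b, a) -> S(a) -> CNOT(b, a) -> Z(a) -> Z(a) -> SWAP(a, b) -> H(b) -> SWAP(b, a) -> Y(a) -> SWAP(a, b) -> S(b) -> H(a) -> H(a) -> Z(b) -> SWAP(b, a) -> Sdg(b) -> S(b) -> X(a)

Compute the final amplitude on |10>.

The amplitude on |10> is sqrt(2)*(1 + I)/4.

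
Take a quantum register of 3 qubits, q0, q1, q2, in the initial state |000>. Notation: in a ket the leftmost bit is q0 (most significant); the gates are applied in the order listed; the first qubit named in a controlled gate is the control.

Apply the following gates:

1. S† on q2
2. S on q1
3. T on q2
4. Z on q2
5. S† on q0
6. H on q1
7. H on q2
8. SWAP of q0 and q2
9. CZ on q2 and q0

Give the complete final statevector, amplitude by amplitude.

The final amplitudes are 1/2 on |000>, 0 on |001>, 1/2 on |010>, 0 on |011>, 1/2 on |100>, 0 on |101>, 1/2 on |110>, 0 on |111>.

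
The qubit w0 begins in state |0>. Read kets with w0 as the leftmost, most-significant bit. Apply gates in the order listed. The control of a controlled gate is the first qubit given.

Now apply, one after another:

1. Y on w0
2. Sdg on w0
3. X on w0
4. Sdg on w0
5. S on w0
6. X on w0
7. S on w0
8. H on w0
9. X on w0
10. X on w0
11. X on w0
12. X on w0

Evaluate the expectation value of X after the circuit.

The observable X averages to -1. Key observation: steps 3-6 multiply out to the identity, so the circuit reduces to the remaining gates.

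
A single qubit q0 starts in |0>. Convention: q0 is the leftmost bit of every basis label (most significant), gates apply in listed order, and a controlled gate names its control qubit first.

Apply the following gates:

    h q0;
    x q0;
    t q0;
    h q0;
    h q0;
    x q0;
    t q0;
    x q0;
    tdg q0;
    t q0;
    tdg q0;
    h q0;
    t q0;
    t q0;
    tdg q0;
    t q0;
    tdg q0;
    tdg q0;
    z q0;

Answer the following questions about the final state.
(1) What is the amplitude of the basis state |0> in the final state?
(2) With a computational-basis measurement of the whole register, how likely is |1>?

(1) The amplitude on |0> is 1/2 + exp(I*pi/4)/2. Key observation: the block from step 13 through step 18 cancels to the identity and can be dropped.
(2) The probability of measuring |1> is 1/2 - sqrt(2)/4.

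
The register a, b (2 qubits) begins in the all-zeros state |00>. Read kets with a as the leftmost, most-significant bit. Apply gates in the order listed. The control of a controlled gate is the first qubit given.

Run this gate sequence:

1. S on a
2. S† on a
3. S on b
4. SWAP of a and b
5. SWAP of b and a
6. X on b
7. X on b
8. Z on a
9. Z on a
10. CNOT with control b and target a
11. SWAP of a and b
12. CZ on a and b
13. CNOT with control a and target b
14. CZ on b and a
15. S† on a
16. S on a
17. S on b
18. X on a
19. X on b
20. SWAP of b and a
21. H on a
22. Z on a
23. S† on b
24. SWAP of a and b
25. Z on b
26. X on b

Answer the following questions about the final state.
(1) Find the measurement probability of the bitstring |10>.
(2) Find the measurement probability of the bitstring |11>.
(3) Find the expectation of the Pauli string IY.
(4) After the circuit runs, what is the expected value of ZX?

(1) A full measurement returns |10> with probability 1/2.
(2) Outcome |11> occurs with probability 1/2.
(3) The observable IY averages to 0.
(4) The observable ZX averages to 1.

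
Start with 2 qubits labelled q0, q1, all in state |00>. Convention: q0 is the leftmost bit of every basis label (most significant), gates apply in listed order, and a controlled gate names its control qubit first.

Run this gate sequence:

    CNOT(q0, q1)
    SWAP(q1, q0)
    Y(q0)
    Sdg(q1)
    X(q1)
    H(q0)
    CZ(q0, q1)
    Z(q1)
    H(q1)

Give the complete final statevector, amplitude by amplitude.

After the circuit, the state carries amplitude -I/2 on |00>, I/2 on |01>, -I/2 on |10>, I/2 on |11>.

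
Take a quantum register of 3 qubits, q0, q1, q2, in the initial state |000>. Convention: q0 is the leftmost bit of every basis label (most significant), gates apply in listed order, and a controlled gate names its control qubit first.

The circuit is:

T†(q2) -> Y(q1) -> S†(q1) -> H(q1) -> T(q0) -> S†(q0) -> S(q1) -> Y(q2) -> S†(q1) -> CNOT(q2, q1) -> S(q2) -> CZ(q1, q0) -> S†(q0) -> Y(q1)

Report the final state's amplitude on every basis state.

After the circuit, the state carries amplitude sqrt(2)*I/2 on |001>, sqrt(2)*I/2 on |011>, and 0 on every other basis state.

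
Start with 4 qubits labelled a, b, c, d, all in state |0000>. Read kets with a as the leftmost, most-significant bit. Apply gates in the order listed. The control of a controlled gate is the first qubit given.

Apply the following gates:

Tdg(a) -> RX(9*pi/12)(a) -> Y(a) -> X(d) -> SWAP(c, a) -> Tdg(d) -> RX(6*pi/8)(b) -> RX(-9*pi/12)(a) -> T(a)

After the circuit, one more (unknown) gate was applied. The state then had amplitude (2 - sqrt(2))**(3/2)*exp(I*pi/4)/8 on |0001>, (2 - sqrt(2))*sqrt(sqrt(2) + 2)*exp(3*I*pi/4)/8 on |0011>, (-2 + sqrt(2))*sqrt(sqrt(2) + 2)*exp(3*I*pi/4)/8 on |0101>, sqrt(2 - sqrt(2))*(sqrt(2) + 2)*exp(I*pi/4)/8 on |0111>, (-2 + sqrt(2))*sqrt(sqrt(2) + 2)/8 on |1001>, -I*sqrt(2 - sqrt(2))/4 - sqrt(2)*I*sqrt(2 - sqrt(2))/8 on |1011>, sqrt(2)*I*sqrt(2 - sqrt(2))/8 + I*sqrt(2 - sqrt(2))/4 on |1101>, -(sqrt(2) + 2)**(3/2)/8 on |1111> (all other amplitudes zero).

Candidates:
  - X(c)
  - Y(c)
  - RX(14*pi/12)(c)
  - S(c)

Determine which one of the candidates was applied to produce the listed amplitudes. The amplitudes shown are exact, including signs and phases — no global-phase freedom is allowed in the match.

It was X(c) that produced the state shown.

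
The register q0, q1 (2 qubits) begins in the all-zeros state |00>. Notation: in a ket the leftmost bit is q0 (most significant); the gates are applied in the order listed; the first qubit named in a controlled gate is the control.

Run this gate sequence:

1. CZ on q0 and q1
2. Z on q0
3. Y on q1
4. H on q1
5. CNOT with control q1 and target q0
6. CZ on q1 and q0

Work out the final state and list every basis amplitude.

The resulting statevector has amplitude sqrt(2)*I/2 on |00>, 0 on |01>, 0 on |10>, sqrt(2)*I/2 on |11>.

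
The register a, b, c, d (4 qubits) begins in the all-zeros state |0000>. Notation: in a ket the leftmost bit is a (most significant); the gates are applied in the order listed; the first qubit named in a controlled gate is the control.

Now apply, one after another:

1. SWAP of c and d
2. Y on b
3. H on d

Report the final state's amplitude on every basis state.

The final amplitudes are sqrt(2)*I/2 on |0100>, sqrt(2)*I/2 on |0101>, and 0 on every other basis state.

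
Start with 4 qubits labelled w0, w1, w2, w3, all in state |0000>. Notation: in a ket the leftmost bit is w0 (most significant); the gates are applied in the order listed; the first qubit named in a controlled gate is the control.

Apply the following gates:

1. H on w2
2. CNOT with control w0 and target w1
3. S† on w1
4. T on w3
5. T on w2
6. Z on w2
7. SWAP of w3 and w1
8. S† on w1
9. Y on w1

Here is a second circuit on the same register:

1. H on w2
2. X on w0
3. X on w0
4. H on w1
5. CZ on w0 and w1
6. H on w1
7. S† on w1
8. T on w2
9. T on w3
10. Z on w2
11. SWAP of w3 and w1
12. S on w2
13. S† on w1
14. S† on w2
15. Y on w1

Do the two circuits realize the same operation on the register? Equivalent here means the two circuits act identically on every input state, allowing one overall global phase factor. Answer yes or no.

Yes, they are equivalent — the unitaries differ by at most a global phase.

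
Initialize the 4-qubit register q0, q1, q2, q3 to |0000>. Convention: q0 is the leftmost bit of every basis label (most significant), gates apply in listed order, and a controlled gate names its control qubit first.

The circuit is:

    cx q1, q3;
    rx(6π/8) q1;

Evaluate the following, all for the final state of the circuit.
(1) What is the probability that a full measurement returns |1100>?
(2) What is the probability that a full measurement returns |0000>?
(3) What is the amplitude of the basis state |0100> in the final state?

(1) Outcome |1100> occurs with probability 0.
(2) A full measurement returns |0000> with probability 1/2 - sqrt(2)/4.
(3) The final state's coefficient on |0100> equals -I*sqrt(sqrt(2) + 2)/2.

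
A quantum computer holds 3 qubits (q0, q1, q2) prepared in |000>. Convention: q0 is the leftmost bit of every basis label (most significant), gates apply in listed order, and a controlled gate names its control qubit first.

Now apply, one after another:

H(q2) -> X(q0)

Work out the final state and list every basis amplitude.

The final amplitudes are sqrt(2)/2 on |100>, sqrt(2)/2 on |101>, and 0 on every other basis state.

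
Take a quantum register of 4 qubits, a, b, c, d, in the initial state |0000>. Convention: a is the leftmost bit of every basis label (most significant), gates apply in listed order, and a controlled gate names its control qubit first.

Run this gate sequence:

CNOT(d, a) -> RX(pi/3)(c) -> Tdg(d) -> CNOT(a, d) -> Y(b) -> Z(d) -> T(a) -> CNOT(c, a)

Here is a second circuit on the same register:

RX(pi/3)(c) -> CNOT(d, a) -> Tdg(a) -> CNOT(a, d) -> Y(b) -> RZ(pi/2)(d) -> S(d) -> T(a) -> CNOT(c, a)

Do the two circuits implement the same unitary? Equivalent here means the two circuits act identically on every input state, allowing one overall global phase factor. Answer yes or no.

No: there is an input state on which the two circuits produce genuinely different outputs (not merely differing by a phase).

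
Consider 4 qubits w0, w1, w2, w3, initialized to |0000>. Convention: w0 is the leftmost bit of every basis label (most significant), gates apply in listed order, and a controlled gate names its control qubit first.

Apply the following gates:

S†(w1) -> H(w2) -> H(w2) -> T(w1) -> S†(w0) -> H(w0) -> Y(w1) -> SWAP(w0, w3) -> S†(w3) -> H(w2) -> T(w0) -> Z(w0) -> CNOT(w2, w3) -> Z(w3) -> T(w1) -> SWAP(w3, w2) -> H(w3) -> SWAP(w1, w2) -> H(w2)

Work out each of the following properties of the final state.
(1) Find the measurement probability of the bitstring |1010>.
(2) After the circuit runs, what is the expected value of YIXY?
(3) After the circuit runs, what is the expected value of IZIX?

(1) Outcome |1010> occurs with probability 0. Key observation: the block from step 2 through step 3 cancels to the identity and can be dropped.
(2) The observable YIXY averages to 0.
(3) The observable IZIX averages to 0.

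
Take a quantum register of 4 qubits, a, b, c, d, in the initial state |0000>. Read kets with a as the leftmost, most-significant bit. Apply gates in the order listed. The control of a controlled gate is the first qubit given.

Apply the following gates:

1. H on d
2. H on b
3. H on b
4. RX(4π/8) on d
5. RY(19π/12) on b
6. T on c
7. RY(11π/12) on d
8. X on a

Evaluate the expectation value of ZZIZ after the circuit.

The observable ZZIZ averages to 1/2 - sqrt(3)/4.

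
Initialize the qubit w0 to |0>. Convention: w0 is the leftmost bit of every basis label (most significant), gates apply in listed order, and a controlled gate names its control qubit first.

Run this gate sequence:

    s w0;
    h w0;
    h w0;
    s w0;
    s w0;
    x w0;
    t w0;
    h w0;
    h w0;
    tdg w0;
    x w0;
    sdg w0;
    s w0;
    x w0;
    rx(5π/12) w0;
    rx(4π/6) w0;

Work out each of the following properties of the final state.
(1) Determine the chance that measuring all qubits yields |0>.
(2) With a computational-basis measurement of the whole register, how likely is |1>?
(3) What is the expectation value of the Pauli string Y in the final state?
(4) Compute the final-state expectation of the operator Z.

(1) A full measurement returns |0> with probability sqrt(2)/8 + sqrt(6)/8 + 1/2. Key observation: the block from step 5 through step 12 cancels to the identity and can be dropped.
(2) A full measurement returns |1> with probability -sqrt(6)/8 - sqrt(2)/8 + 1/2.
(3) The expectation value of Y is -sqrt(6)/4 + sqrt(2)/4.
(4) The observable Z averages to sqrt(2)/4 + sqrt(6)/4.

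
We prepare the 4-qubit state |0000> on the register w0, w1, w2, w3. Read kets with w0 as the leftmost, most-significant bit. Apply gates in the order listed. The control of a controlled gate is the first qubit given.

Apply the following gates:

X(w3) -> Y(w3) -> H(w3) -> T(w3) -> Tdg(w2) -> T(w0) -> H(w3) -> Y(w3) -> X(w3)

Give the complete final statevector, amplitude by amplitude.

The resulting statevector has amplitude 1/2 + exp(I*pi/4)/2 on |0000>, -1/2 + exp(I*pi/4)/2 on |0001>, and 0 on every other basis state.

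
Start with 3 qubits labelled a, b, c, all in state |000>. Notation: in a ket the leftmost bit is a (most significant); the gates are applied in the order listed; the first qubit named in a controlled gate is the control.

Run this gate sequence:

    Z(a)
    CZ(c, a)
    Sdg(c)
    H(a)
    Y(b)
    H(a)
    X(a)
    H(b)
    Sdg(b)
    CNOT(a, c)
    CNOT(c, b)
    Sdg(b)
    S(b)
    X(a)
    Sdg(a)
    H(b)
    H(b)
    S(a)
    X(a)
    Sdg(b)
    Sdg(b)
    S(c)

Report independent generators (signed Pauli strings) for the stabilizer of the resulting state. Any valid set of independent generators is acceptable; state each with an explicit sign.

The final state is stabilized by the group generated by +IYI, -ZII, -IIZ; other independent generating sets are equally valid. Key observation: steps 13-20 multiply out to the identity, so the circuit reduces to the remaining gates.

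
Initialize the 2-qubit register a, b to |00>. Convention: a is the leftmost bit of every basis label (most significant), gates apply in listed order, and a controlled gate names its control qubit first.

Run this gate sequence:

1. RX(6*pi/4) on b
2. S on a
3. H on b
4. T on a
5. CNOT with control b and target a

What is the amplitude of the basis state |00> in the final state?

|00> carries amplitude -1/2 - I/2 in the final state.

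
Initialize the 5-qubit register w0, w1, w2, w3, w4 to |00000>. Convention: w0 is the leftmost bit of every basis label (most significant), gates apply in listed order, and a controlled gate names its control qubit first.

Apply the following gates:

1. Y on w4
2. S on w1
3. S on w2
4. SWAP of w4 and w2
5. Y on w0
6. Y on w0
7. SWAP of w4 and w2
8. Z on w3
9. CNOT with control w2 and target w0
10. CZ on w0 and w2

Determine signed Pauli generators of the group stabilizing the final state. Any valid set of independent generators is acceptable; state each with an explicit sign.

The final state is stabilized by the group generated by +ZIIII, +IZIII, +IIZII, +IIIZI, -IIIIZ; other independent generating sets are equally valid. Key observation: gates 4-7 undo each other exactly, leaving only the rest of the circuit to track.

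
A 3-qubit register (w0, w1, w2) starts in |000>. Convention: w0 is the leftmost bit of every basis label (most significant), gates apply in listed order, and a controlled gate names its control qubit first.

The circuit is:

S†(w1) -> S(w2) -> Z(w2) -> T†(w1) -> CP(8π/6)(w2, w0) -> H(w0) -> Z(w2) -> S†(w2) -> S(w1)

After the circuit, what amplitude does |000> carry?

The amplitude on |000> is sqrt(2)/2.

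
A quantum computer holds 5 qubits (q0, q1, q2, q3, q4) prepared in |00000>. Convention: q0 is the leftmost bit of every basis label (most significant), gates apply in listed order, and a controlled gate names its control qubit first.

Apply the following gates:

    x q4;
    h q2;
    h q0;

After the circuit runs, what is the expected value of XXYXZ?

In the final state, XXYXZ has expectation 0.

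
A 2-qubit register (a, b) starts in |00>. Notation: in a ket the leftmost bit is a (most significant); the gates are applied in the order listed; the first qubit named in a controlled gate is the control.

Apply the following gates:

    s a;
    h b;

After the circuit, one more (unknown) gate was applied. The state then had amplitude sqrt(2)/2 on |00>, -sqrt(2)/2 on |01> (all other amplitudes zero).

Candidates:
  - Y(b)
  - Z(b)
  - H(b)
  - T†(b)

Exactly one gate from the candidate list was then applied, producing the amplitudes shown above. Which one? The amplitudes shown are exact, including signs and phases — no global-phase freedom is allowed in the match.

The applied gate was Z(b).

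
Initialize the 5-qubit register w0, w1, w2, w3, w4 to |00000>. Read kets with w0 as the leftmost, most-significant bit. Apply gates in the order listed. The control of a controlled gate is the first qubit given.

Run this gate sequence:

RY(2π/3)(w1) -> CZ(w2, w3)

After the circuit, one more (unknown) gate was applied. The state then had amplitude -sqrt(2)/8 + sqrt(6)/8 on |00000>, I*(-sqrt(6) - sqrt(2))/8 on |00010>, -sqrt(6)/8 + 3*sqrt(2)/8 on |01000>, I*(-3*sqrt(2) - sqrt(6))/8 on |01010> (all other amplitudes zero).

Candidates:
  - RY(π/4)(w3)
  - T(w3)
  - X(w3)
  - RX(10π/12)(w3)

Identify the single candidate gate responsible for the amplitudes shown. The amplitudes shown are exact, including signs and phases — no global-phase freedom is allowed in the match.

It was RX(10π/12)(w3) that produced the state shown.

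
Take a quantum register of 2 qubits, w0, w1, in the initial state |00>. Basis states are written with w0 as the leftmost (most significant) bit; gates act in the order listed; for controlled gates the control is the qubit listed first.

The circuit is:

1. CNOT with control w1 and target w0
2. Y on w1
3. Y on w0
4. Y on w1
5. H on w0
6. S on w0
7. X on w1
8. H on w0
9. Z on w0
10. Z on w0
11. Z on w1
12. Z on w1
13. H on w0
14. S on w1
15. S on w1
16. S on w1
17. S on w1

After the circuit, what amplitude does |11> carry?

The final state's coefficient on |11> equals sqrt(2)/2. Key observation: steps 14-17 multiply out to the identity, so the circuit reduces to the remaining gates.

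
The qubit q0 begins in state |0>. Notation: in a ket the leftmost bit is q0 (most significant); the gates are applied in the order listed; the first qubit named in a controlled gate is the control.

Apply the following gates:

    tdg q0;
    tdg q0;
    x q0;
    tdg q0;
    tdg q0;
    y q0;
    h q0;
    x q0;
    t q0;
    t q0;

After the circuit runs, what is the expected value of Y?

The expectation value of Y is 1.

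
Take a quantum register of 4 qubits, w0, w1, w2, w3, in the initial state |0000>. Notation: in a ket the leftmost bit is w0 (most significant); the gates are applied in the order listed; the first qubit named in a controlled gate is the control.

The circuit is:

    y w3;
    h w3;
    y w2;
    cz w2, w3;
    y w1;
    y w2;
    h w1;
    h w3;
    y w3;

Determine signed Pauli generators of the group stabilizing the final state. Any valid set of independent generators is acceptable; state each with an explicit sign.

One valid set of independent stabilizer generators is -IXII, +ZIII, +IIZI, -IIIZ (any independent generating set of the same group is equally correct).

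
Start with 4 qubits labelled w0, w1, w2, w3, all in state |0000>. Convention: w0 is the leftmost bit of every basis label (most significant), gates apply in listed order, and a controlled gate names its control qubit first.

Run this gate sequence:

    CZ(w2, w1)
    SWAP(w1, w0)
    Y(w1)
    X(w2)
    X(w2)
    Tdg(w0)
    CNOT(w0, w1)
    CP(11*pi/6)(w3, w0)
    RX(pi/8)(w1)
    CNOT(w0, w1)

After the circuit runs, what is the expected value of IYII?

The expectation value of IYII is sqrt(2 - sqrt(2))/2.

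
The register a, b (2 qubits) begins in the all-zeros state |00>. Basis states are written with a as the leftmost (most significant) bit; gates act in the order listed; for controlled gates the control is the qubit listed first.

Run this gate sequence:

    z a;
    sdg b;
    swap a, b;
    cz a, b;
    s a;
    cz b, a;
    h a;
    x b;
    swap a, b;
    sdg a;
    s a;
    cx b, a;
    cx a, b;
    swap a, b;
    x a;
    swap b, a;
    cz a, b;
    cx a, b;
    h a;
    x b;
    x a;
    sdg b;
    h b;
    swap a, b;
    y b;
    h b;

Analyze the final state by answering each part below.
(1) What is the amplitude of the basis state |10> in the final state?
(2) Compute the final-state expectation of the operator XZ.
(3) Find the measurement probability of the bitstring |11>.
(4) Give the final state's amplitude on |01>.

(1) The final state's coefficient on |10> equals -I/2.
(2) The expectation value of XZ is 1.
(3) A full measurement returns |11> with probability 1/4.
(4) |01> carries amplitude -1/2 in the final state.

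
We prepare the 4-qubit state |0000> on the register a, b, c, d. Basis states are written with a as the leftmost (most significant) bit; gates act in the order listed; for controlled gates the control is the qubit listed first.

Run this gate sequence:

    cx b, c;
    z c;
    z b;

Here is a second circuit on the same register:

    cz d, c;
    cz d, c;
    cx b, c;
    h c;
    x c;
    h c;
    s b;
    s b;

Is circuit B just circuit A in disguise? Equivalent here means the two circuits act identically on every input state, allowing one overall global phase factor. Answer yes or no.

Yes, they are equivalent — the unitaries differ by at most a global phase.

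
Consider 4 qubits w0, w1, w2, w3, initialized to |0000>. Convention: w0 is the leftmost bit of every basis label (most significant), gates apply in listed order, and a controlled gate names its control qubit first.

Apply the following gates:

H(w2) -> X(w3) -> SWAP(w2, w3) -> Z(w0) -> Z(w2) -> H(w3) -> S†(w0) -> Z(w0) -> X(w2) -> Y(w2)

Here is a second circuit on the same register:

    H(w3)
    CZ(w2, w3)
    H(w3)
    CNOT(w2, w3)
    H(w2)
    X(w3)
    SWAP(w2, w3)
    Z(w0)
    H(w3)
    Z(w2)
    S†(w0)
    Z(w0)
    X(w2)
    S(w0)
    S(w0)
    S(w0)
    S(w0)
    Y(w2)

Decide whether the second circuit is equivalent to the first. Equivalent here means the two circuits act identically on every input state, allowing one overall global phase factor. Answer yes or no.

Yes, they are equivalent — the unitaries differ by at most a global phase.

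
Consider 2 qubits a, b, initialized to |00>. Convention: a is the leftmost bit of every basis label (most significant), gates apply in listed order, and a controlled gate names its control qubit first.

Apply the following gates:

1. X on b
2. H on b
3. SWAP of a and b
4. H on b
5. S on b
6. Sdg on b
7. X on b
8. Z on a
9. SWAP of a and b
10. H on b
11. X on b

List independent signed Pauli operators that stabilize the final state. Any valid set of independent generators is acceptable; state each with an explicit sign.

The stabilizer group can be generated by +XI, -IZ, among other valid generating sets.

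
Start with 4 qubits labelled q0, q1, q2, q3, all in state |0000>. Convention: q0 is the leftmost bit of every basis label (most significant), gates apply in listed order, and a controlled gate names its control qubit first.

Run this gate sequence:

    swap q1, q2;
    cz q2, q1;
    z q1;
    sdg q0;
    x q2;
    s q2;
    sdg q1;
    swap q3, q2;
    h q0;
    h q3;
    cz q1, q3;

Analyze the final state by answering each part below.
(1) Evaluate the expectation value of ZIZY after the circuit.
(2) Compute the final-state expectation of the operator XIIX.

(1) The observable ZIZY averages to 0.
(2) The expectation value of XIIX is -1.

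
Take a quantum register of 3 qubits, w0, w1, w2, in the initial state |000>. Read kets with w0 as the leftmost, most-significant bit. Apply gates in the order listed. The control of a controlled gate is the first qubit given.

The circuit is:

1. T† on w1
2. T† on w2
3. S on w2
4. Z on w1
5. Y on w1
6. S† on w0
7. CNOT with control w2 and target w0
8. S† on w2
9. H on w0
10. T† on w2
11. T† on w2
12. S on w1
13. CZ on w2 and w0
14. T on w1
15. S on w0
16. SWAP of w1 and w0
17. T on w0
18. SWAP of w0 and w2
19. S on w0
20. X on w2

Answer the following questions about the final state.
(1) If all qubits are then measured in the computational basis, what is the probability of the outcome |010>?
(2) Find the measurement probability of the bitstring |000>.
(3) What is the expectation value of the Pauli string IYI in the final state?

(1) The probability of measuring |010> is 1/2.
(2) Outcome |000> occurs with probability 1/2.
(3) The expectation value of IYI is 1.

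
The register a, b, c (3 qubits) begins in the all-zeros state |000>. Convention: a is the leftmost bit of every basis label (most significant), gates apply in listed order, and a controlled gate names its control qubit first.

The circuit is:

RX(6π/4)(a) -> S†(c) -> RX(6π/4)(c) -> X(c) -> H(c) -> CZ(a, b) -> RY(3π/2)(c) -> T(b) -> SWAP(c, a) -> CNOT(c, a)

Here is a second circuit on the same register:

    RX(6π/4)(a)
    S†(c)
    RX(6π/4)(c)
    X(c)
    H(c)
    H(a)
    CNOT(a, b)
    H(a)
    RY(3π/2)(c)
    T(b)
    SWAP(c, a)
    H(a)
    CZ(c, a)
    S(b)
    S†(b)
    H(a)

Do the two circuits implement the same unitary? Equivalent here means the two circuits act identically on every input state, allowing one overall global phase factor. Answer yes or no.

No: there is an input state on which the two circuits produce genuinely different outputs (not merely differing by a phase).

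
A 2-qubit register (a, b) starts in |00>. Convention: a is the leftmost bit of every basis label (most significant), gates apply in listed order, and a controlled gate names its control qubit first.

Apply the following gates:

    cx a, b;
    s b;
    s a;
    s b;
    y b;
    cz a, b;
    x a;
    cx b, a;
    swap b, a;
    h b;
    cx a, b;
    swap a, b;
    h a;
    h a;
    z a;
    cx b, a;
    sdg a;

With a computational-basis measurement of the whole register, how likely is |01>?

Outcome |01> occurs with probability 1/2.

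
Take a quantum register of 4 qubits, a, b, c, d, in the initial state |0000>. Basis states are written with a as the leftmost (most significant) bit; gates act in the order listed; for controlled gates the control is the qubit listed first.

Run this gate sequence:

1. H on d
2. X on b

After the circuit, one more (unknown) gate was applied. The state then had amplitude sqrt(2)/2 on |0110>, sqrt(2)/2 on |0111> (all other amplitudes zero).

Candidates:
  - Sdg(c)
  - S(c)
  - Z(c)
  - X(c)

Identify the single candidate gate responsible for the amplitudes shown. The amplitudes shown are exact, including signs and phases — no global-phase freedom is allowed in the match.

It was X(c) that produced the state shown.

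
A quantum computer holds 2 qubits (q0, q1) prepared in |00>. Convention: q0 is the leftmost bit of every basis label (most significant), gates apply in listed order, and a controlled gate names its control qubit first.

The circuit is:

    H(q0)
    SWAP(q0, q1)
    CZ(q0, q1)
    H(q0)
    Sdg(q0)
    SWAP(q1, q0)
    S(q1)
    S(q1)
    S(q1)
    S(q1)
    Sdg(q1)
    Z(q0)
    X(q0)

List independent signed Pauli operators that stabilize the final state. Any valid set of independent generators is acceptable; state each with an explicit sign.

One valid set of independent stabilizer generators is -XI, -IX (any independent generating set of the same group is equally correct). Key observation: steps 7-10 multiply out to the identity, so the circuit reduces to the remaining gates.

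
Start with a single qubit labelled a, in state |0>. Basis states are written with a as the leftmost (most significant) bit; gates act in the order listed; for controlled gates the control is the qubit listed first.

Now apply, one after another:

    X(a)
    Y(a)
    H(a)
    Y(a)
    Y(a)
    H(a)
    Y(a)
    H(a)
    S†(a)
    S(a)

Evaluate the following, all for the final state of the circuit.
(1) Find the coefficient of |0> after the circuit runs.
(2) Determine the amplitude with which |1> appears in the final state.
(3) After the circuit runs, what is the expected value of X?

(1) The final state's coefficient on |0> equals sqrt(2)/2. Key observation: steps 2-7 multiply out to the identity, so the circuit reduces to the remaining gates.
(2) |1> carries amplitude -sqrt(2)/2 in the final state.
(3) The expectation value of X is -1.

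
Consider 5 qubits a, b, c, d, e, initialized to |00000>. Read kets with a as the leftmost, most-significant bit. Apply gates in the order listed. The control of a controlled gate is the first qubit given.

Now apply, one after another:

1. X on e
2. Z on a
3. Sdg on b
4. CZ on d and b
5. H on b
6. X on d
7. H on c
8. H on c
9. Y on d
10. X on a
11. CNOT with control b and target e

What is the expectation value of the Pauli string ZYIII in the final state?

The observable ZYIII averages to 0.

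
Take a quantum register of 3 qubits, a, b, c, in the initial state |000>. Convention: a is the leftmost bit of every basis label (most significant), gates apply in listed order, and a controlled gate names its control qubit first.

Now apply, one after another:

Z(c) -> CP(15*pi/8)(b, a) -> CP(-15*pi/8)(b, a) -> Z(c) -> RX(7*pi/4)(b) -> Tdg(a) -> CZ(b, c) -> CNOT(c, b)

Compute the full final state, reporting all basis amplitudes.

The resulting statevector has amplitude -sqrt(sqrt(2) + 2)/2 on |000>, -I*sqrt(2 - sqrt(2))/2 on |010>, and 0 on every other basis state. Key observation: the block from step 1 through step 4 cancels to the identity and can be dropped.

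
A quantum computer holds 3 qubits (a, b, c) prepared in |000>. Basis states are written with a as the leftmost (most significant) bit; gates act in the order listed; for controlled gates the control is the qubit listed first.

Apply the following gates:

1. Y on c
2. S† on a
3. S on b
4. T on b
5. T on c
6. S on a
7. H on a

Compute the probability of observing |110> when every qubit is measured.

The probability of measuring |110> is 0.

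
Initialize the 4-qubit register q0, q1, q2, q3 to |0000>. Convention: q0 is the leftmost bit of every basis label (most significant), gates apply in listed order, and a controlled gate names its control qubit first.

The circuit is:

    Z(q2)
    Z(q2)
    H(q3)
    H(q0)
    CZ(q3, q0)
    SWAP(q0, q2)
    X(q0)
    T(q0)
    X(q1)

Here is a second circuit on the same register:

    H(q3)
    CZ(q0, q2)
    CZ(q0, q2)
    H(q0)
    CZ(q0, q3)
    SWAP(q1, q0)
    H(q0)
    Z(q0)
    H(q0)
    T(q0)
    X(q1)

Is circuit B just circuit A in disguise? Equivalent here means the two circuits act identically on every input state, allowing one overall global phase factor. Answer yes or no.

No: there is an input state on which the two circuits produce genuinely different outputs (not merely differing by a phase).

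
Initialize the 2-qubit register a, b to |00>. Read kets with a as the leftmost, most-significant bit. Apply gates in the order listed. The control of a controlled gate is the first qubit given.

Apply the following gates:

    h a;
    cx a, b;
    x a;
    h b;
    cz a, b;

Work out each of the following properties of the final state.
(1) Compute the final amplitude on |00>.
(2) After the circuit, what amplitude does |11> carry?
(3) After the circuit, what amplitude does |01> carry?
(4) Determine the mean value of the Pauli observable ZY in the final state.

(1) The amplitude on |00> is 1/2.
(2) The final state's coefficient on |11> equals -1/2.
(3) The final state's coefficient on |01> equals -1/2.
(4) The expectation value of ZY is 0.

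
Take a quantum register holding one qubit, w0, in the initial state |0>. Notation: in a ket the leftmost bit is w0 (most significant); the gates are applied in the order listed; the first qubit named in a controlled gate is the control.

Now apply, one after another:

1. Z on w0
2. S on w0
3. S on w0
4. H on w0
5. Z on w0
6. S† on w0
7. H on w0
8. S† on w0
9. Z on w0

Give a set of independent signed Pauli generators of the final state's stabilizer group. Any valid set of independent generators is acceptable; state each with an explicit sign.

The stabilizer group can be generated by +X, among other valid generating sets.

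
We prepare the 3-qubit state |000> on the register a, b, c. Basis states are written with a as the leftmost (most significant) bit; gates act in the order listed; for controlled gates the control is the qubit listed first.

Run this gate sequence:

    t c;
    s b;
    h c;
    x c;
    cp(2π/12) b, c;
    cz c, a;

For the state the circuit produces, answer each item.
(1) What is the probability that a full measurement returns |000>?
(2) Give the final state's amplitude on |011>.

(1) Outcome |000> occurs with probability 1/2.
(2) The amplitude on |011> is 0.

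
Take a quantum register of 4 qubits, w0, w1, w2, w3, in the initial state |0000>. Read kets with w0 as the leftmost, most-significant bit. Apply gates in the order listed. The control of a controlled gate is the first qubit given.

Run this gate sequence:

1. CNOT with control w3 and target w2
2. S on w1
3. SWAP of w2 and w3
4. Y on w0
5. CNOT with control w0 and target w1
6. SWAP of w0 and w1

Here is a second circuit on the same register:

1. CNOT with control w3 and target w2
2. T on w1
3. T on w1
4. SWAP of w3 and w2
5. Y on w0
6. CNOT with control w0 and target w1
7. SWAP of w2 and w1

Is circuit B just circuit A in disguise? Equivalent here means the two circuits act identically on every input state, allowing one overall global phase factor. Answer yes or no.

No, they are not equivalent — no single phase factor reconciles the two unitaries.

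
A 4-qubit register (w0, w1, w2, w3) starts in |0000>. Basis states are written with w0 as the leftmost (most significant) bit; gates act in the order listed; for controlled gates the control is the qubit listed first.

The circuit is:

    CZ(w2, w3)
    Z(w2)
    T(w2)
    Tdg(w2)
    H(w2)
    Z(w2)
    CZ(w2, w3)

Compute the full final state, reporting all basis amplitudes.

After the circuit, the state carries amplitude sqrt(2)/2 on |0000>, -sqrt(2)/2 on |0010>, and 0 on every other basis state.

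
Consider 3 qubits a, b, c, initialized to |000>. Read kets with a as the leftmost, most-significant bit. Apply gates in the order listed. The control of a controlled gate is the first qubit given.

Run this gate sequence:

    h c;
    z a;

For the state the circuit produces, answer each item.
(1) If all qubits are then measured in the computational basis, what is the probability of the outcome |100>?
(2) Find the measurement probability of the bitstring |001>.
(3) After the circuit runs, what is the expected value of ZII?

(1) Outcome |100> occurs with probability 0.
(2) Outcome |001> occurs with probability 1/2.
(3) In the final state, ZII has expectation 1.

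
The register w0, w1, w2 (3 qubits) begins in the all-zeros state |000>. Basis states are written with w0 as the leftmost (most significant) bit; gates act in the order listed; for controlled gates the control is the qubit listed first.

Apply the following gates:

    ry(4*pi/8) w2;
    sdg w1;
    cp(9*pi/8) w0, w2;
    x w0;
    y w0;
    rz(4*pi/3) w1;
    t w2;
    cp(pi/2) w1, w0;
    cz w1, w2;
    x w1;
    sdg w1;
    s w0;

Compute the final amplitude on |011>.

The final state's coefficient on |011> equals sqrt(2)*exp(7*I*pi/12)/2.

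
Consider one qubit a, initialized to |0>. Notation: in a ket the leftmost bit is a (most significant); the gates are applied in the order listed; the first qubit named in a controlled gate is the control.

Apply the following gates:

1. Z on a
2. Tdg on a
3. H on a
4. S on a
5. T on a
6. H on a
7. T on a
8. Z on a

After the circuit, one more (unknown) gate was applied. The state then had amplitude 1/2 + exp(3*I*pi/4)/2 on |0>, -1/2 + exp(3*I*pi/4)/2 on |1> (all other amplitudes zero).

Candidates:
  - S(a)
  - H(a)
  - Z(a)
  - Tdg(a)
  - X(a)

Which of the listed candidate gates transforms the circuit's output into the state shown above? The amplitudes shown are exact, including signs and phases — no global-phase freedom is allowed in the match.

The applied gate was Tdg(a).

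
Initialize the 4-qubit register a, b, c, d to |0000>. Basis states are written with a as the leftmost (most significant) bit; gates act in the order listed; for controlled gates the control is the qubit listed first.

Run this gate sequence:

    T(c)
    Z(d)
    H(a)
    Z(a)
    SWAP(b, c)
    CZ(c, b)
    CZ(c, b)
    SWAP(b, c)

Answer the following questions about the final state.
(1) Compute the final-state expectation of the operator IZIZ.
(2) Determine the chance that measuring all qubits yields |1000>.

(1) The observable IZIZ averages to 1. Key observation: gates 5-8 undo each other exactly, leaving only the rest of the circuit to track.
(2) Outcome |1000> occurs with probability 1/2.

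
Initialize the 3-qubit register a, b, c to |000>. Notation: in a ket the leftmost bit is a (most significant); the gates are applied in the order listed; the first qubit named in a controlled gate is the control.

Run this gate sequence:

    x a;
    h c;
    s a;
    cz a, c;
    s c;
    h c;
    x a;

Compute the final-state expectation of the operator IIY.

The observable IIY averages to 1.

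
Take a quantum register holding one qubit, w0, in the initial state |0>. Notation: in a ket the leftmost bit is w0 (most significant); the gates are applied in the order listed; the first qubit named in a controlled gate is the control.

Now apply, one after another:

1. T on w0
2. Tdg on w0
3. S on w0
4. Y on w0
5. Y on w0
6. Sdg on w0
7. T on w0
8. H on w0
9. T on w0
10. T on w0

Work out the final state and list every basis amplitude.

The resulting statevector has amplitude sqrt(2)/2 on |0>, sqrt(2)*I/2 on |1>.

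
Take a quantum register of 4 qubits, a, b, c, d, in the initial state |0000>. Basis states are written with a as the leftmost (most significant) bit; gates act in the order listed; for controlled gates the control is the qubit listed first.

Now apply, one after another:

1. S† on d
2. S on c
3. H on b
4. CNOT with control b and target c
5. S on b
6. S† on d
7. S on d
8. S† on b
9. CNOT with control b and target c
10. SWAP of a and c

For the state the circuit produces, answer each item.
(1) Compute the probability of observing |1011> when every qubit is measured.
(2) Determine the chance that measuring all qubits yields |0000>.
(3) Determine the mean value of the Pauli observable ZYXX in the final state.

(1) The probability of measuring |1011> is 0. Key observation: the block from step 4 through step 9 cancels to the identity and can be dropped.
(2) A full measurement returns |0000> with probability 1/2.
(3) The observable ZYXX averages to 0.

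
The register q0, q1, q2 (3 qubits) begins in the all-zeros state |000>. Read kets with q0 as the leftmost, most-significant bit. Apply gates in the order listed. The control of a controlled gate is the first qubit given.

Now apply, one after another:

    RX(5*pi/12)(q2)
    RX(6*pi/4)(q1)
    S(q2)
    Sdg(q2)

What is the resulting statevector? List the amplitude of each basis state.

The final amplitudes are -sqrt(2*sqrt(2) + 4)/8 - sqrt(12 - 6*sqrt(2))/8 on |000>, -I*sqrt(4 - 2*sqrt(2))/8 + I*sqrt(6*sqrt(2) + 12)/8 on |001>, -I*sqrt(2*sqrt(2) + 4)/8 - I*sqrt(12 - 6*sqrt(2))/8 on |010>, -sqrt(6*sqrt(2) + 12)/8 + sqrt(4 - 2*sqrt(2))/8 on |011>, 0 on |100>, 0 on |101>, 0 on |110>, 0 on |111>. Key observation: gates 3-4 undo each other exactly, leaving only the rest of the circuit to track.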